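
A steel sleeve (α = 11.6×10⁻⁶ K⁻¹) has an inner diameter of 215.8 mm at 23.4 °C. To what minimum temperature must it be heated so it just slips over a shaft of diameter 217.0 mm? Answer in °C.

Required Δd = 217.0 − 215.8 = 1.2 mm
Δd = αd₀ΔT ⇒ ΔT = Δd/(αd₀) = 1.2 / (11.6×10⁻⁶ × 215.8) = 479.37 K
T_min = 23.4 + 479.37 = 502.77 °C

T = 503 °C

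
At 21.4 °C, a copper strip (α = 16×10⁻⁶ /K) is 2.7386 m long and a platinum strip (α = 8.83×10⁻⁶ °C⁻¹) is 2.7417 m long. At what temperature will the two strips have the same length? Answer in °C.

T = 179.5 °C

L₁(1 + α₁ΔT) = L₂(1 + α₂ΔT) ⇒ ΔT = (L₂ − L₁)/(α₁L₁ − α₂L₂)
L₂ − L₁ = 2.7417 − 2.7386 = 3.10×10⁻³ m
α₁L₁ − α₂L₂ = 16×10⁻⁶×2.7386 − 8.83×10⁻⁶×2.7417 = 1.9608389×10⁻⁵ m/K
ΔT = 3.10×10⁻³ / 1.9608389×10⁻⁵ = 158.096 K
T = 21.4 + 158.096 = 179.496 °C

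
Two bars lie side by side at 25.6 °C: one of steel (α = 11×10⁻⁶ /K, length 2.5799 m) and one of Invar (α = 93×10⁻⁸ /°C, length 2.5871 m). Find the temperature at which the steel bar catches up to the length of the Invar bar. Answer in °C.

T = 302.8 °C

Equal length when α₁L₁ΔT − α₂L₂ΔT = L₂ − L₁ = 7.20×10⁻³ m
α₁L₁ = 2.83789×10⁻⁵, α₂L₂ = 2.406003×10⁻⁶ → Δ(αL) = 2.5972897×10⁻⁵ m/K
ΔT = 7.20×10⁻³ / 2.5972897×10⁻⁵ = 277.212 K, so T = 25.6 + 277.212 = 302.812 °C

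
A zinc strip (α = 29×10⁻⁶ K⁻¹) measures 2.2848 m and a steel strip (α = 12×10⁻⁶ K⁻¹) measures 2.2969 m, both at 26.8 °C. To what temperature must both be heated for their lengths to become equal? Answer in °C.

T = 339.5 °C

Equal length when α₁L₁ΔT − α₂L₂ΔT = L₂ − L₁ = 1.21×10⁻² m
α₁L₁ = 6.62592×10⁻⁵, α₂L₂ = 2.75628×10⁻⁵ → Δ(αL) = 3.86964×10⁻⁵ m/K
ΔT = 1.21×10⁻² / 3.86964×10⁻⁵ = 312.691 K, so T = 26.8 + 312.691 = 339.491 °C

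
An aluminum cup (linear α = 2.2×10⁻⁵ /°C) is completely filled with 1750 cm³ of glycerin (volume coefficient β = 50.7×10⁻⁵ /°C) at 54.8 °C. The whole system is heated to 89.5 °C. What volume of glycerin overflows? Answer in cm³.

The cup also expands: β_container ≈ 3α = 6.6×10⁻⁵ /K
Net overflow = V₀(β_liq − 3α_cont)ΔT
β − 3α = 5.07×10⁻⁴ − 6.6×10⁻⁵ = 4.41×10⁻⁴ /K; ΔT = 34.7 K
ΔV = 1750 × 4.41×10⁻⁴ × 34.7 = 26.8 cm³

26.8 cm³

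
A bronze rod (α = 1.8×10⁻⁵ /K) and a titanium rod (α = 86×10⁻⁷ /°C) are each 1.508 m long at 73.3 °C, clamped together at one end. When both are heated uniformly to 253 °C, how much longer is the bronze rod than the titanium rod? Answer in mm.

2.55 mm

ΔT = 179.7 K
bronze: ΔL = 1.8×10⁻⁵ × 1.508 m × 179.7 = 4.8778×10⁻³ m = 4.8778 mm
titanium: ΔL = 86×10⁻⁷ × 1.508 m × 179.7 = 2.3305×10⁻³ m = 2.3305 mm
difference = 4.8778 − 2.3305 = 2.5473 mm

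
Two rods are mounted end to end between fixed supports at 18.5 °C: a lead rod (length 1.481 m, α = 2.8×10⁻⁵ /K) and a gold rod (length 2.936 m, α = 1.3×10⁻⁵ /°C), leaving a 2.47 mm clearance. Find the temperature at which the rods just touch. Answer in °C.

α₁L₁ = 4.1468×10⁻⁵ m/K, α₂L₂ = 3.8168×10⁻⁵ m/K → total 7.9636×10⁻⁵ m/K
ΔT = g/(α₁L₁+α₂L₂) = 2.47×10⁻³ / 7.9636×10⁻⁵ = 31.016 K
T = 18.5 + 31.016 = 49.516 °C

T = 49.5 °C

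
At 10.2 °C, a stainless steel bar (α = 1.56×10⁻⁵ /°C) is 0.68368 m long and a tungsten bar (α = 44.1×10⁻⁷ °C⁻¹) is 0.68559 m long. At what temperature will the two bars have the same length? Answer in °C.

T = 260.1 °C

Equal length when α₁L₁ΔT − α₂L₂ΔT = L₂ − L₁ = 1.91×10⁻³ m
α₁L₁ = 1.0665408×10⁻⁵, α₂L₂ = 3.0234519×10⁻⁶ → Δ(αL) = 7.6419561×10⁻⁶ m/K
ΔT = 1.91×10⁻³ / 7.6419561×10⁻⁶ = 249.936 K, so T = 10.2 + 249.936 = 260.136 °C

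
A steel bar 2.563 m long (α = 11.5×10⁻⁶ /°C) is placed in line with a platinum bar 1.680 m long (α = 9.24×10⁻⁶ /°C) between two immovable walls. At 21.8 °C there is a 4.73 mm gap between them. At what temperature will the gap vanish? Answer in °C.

T = 127 °C

α₁L₁ = 2.94745×10⁻⁵ m/K, α₂L₂ = 1.55232×10⁻⁵ m/K → total 4.49977×10⁻⁵ m/K
ΔT = g/(α₁L₁+α₂L₂) = 4.73×10⁻³ / 4.49977×10⁻⁵ = 105.12 K
T = 21.8 + 105.12 = 126.92 °C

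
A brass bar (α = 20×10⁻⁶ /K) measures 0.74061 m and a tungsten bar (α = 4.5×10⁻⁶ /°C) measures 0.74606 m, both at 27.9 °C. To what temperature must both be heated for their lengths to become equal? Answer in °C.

T = 503.7 °C

L₁(1 + α₁ΔT) = L₂(1 + α₂ΔT) ⇒ ΔT = (L₂ − L₁)/(α₁L₁ − α₂L₂)
L₂ − L₁ = 0.74606 − 0.74061 = 5.45×10⁻³ m
α₁L₁ − α₂L₂ = 20×10⁻⁶×0.74061 − 4.5×10⁻⁶×0.74606 = 1.145493×10⁻⁵ m/K
ΔT = 5.45×10⁻³ / 1.145493×10⁻⁵ = 475.778 K
T = 27.9 + 475.778 = 503.678 °C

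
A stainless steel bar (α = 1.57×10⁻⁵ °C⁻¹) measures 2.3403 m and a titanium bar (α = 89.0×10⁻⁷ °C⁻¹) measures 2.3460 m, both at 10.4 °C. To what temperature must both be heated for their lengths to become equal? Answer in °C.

T = 369.7 °C

Equal length when α₁L₁ΔT − α₂L₂ΔT = L₂ − L₁ = 5.70×10⁻³ m
α₁L₁ = 3.674271×10⁻⁵, α₂L₂ = 2.08794×10⁻⁵ → Δ(αL) = 1.586331×10⁻⁵ m/K
ΔT = 5.70×10⁻³ / 1.586331×10⁻⁵ = 359.320 K, so T = 10.4 + 359.320 = 369.720 °C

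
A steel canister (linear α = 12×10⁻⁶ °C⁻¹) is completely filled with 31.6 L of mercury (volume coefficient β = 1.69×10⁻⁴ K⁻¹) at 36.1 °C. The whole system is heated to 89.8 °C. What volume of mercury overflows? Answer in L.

The canister also expands: β_container ≈ 3α = 3.6×10⁻⁵ /K
Net overflow = V₀(β_liq − 3α_cont)ΔT
β − 3α = 1.69×10⁻⁴ − 3.6×10⁻⁵ = 1.33×10⁻⁴ /K; ΔT = 53.7 K
ΔV = 31.6 × 1.33×10⁻⁴ × 53.7 = 0.226 L

0.226 L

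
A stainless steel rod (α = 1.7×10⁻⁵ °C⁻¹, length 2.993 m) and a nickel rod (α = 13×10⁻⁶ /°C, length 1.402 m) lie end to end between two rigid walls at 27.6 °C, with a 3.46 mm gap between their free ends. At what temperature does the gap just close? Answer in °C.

Gap closes when ΔL₁ + ΔL₂ = 3.46 mm = 3.46×10⁻³ m
(α₁L₁ + α₂L₂)ΔT = g
α₁L₁ + α₂L₂ = 1.7×10⁻⁵×2.993 + 13×10⁻⁶×1.402 = 6.9107×10⁻⁵ m/K
ΔT = 3.46×10⁻³ / 6.9107×10⁻⁵ = 50.067 K
T = 27.6 + 50.067 = 77.667 °C

T = 77.7 °C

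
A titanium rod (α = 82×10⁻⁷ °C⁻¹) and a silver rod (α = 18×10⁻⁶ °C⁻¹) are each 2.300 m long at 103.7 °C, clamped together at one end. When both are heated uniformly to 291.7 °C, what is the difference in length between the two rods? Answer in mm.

4.24 mm

ΔT = 188.0 K
titanium: ΔL = 82×10⁻⁷ × 2.300 m × 188.0 = 3.5457×10⁻³ m = 3.5457 mm
silver: ΔL = 18×10⁻⁶ × 2.300 m × 188.0 = 7.7832×10⁻³ m = 7.7832 mm
difference = 7.7832 − 3.5457 = 4.2375 mm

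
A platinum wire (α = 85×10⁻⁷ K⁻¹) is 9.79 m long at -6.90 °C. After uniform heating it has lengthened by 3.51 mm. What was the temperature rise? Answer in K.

ΔL = αL₀ΔT ⇒ ΔT = ΔL / (αL₀)
ΔT = 3.51×10⁻³ m / (85×10⁻⁷ × 9.79 m) = 42.180 K

ΔT = 42.2 K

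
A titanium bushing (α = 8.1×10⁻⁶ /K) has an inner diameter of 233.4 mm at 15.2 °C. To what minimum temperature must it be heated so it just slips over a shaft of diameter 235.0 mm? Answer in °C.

Required Δd = 235.0 − 233.4 = 1.6 mm
Δd = αd₀ΔT ⇒ ΔT = Δd/(αd₀) = 1.6 / (8.1×10⁻⁶ × 233.4) = 846.32 K
T_min = 15.2 + 846.32 = 861.52 °C

T = 862 °C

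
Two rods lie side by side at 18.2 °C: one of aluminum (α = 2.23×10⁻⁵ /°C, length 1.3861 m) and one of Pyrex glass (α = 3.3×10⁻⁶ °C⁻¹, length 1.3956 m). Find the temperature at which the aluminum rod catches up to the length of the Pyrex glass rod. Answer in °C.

Equal length when α₁L₁ΔT − α₂L₂ΔT = L₂ − L₁ = 9.50×10⁻³ m
α₁L₁ = 3.091003×10⁻⁵, α₂L₂ = 4.60548×10⁻⁶ → Δ(αL) = 2.630455×10⁻⁵ m/K
ΔT = 9.50×10⁻³ / 2.630455×10⁻⁵ = 361.154 K, so T = 18.2 + 361.154 = 379.354 °C

T = 379.4 °C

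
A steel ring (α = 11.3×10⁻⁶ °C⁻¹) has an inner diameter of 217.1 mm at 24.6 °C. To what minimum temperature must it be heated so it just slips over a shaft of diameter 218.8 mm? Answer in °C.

T = 718 °C

Required Δd = 218.8 − 217.1 = 1.7 mm
Δd = αd₀ΔT ⇒ ΔT = Δd/(αd₀) = 1.7 / (11.3×10⁻⁶ × 217.1) = 692.96 K
T_min = 24.6 + 692.96 = 717.56 °C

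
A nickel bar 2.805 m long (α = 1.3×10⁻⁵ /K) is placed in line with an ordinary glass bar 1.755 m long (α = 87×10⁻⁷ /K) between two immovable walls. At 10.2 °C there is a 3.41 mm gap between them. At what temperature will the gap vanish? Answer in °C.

α₁L₁ = 3.6465×10⁻⁵ m/K, α₂L₂ = 1.52685×10⁻⁵ m/K → total 5.17335×10⁻⁵ m/K
ΔT = g/(α₁L₁+α₂L₂) = 3.41×10⁻³ / 5.17335×10⁻⁵ = 65.915 K
T = 10.2 + 65.915 = 76.115 °C

T = 76.1 °C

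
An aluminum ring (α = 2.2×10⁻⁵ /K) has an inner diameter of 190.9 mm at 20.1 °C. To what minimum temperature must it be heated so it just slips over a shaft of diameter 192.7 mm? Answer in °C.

T = 449 °C

Required Δd = 192.7 − 190.9 = 1.8 mm
Δd = αd₀ΔT ⇒ ΔT = Δd/(αd₀) = 1.8 / (2.2×10⁻⁵ × 190.9) = 428.59 K
T_min = 20.1 + 428.59 = 448.69 °C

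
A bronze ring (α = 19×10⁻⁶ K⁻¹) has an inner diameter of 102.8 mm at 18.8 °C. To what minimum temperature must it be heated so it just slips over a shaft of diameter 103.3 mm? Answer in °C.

T = 275 °C

Required Δd = 103.3 − 102.8 = 0.5 mm
Δd = αd₀ΔT ⇒ ΔT = Δd/(αd₀) = 0.5 / (19×10⁻⁶ × 102.8) = 255.99 K
T_min = 18.8 + 255.99 = 274.79 °C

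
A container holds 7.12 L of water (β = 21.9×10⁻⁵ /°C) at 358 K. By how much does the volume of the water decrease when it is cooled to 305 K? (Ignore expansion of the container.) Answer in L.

ΔV = 0.0826 L

|ΔT| = |305 − 358| = 53 K
ΔV = βV₀ΔT = (21.9×10⁻⁵)(7.12)(53) = 0.0826 L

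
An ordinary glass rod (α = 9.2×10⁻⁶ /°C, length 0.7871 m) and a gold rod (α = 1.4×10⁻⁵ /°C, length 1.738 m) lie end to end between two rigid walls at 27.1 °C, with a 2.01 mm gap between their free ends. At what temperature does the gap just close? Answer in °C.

T = 90.8 °C

Gap closes when ΔL₁ + ΔL₂ = 2.01 mm = 2.01×10⁻³ m
(α₁L₁ + α₂L₂)ΔT = g
α₁L₁ + α₂L₂ = 9.2×10⁻⁶×0.7871 + 1.4×10⁻⁵×1.738 = 3.157332×10⁻⁵ m/K
ΔT = 2.01×10⁻³ / 3.157332×10⁻⁵ = 63.661 K
T = 27.1 + 63.661 = 90.761 °C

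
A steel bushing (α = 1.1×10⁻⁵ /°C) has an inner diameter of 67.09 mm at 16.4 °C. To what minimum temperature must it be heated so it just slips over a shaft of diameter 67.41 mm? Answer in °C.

Required Δd = 67.41 − 67.09 = 0.32 mm
Δd = αd₀ΔT ⇒ ΔT = Δd/(αd₀) = 0.32 / (1.1×10⁻⁵ × 67.09) = 433.61 K
T_min = 16.4 + 433.61 = 450.01 °C

T = 450 °C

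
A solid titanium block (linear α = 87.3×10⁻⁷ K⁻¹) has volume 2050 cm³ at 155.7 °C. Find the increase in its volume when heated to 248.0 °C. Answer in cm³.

ΔV = 4.96 cm³

Isotropic solid: β ≈ 3α = 2.6×10⁻⁵ /K; ΔT = 92.3 K
ΔV = 3αV₀ΔT = 3(87.3×10⁻⁷)(2050)(92.3) = 4.96 cm³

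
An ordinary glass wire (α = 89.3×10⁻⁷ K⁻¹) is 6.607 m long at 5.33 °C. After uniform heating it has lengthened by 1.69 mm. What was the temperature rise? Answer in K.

ΔT = 28.6 K

ΔL = αL₀ΔT ⇒ ΔT = ΔL / (αL₀)
ΔT = 1.69×10⁻³ m / (89.3×10⁻⁷ × 6.607 m) = 28.644 K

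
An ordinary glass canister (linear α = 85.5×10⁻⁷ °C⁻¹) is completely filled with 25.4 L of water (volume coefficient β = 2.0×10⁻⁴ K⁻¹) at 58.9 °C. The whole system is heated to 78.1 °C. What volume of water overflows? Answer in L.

0.0850 L

The canister also expands: β_container ≈ 3α = 2.565×10⁻⁵ /K
Net overflow = V₀(β_liq − 3α_cont)ΔT
β − 3α = 2.00×10⁻⁴ − 2.565×10⁻⁵ = 1.7435×10⁻⁴ /K; ΔT = 19.2 K
ΔV = 25.4 × 1.7435×10⁻⁴ × 19.2 = 0.0850 L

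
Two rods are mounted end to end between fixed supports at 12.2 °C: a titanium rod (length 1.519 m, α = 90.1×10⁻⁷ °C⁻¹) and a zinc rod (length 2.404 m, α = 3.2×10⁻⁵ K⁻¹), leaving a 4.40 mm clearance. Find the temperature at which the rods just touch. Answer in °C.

Gap closes when ΔL₁ + ΔL₂ = 4.40 mm = 4.40×10⁻³ m
(α₁L₁ + α₂L₂)ΔT = g
α₁L₁ + α₂L₂ = 90.1×10⁻⁷×1.519 + 3.2×10⁻⁵×2.404 = 9.061419×10⁻⁵ m/K
ΔT = 4.40×10⁻³ / 9.061419×10⁻⁵ = 48.558 K
T = 12.2 + 48.558 = 60.758 °C

T = 60.8 °C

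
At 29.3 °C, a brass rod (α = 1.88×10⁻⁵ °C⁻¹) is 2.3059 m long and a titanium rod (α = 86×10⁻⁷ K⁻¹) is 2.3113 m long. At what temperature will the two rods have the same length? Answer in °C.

T = 259.3 °C

Equal length when α₁L₁ΔT − α₂L₂ΔT = L₂ − L₁ = 5.40×10⁻³ m
α₁L₁ = 4.335092×10⁻⁵, α₂L₂ = 1.987718×10⁻⁵ → Δ(αL) = 2.347374×10⁻⁵ m/K
ΔT = 5.40×10⁻³ / 2.347374×10⁻⁵ = 230.044 K, so T = 29.3 + 230.044 = 259.344 °C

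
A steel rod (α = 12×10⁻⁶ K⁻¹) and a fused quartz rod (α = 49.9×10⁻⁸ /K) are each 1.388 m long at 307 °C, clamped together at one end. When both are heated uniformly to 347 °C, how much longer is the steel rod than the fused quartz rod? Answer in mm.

ΔT = 40 K
steel: ΔL = 12×10⁻⁶ × 1.388 m × 40 = 6.6624×10⁻⁴ m = 0.66624 mm
fused quartz: ΔL = 49.9×10⁻⁸ × 1.388 m × 40 = 2.7704×10⁻⁵ m = 0.027704 mm
difference = 0.66624 − 0.027704 = 0.638536 mm

0.639 mm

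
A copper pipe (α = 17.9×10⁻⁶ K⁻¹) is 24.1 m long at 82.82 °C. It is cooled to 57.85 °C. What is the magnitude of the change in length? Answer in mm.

|ΔT| = |57.85 − 82.82| = 24.97 K
ΔL = αL₀ΔT = (17.9×10⁻⁶)(24.1)(24.97) = 1.08×10⁻² m

ΔL = 10.8 mm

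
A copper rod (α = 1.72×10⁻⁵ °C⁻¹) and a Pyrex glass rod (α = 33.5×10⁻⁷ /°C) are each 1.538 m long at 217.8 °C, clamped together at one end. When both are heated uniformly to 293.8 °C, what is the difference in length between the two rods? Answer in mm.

ΔT = 76.0 K
copper: ΔL = 1.72×10⁻⁵ × 1.538 m × 76.0 = 2.0105×10⁻³ m = 2.0105 mm
Pyrex glass: ΔL = 33.5×10⁻⁷ × 1.538 m × 76.0 = 3.9157×10⁻⁴ m = 0.39157 mm
difference = 2.0105 − 0.39157 = 1.61893 mm

1.62 mm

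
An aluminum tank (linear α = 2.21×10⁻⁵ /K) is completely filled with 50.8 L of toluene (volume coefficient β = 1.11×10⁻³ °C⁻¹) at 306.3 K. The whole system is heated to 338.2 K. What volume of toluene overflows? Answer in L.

1.69 L

The tank also expands: β_container ≈ 3α = 6.63×10⁻⁵ /K
Net overflow = V₀(β_liq − 3α_cont)ΔT
β − 3α = 1.11×10⁻³ − 6.63×10⁻⁵ = 1.0437×10⁻³ /K; ΔT = 31.9 K
ΔV = 50.8 × 1.0437×10⁻³ × 31.9 = 1.69 L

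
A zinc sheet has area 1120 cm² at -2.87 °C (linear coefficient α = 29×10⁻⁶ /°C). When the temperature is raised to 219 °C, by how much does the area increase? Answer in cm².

ΔA = 14.4 cm²

Area coefficient ≈ 2α; |ΔT| = 221.87 K
ΔA = 2αA₀ΔT = 2(29×10⁻⁶)(1120)(221.87) = 14.4 cm²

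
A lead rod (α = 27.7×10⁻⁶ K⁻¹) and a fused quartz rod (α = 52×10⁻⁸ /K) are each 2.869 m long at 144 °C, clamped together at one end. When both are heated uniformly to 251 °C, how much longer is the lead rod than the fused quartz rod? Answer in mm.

ΔT = 107 K
lead: ΔL = 27.7×10⁻⁶ × 2.869 m × 107 = 8.5034×10⁻³ m = 8.5034 mm
fused quartz: ΔL = 52×10⁻⁸ × 2.869 m × 107 = 1.5963×10⁻⁴ m = 0.15963 mm
difference = 8.5034 − 0.15963 = 8.34377 mm

8.34 mm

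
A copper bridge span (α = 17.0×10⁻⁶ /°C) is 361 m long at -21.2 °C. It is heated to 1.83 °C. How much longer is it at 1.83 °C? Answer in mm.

|ΔT| = |1.83 − (-21.2)| = 23.03 K
ΔL = αL₀ΔT = (17.0×10⁻⁶)(361)(23.03) = 1.41×10⁻¹ m

ΔL = 141 mm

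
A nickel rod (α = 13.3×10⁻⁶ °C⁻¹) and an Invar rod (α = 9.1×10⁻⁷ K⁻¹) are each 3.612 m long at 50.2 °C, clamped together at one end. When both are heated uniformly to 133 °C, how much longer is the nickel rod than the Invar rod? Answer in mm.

3.71 mm

ΔT = 82.8 K
nickel: ΔL = 13.3×10⁻⁶ × 3.612 m × 82.8 = 3.9777×10⁻³ m = 3.9777 mm
Invar: ΔL = 9.1×10⁻⁷ × 3.612 m × 82.8 = 2.7216×10⁻⁴ m = 0.27216 mm
difference = 3.9777 − 0.27216 = 3.70554 mm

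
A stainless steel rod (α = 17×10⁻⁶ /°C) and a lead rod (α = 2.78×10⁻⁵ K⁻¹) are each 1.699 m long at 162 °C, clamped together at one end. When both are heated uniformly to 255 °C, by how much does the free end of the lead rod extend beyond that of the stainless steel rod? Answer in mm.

ΔT = 93 K
stainless steel: ΔL = 17×10⁻⁶ × 1.699 m × 93 = 2.6861×10⁻³ m = 2.6861 mm
lead: ΔL = 2.78×10⁻⁵ × 1.699 m × 93 = 4.3926×10⁻³ m = 4.3926 mm
difference = 4.3926 − 2.6861 = 1.7065 mm

1.71 mm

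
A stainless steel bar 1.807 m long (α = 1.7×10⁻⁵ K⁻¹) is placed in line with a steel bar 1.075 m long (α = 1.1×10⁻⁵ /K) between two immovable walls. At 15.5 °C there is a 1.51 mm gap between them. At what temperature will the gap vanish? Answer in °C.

T = 51.0 °C

α₁L₁ = 3.0719×10⁻⁵ m/K, α₂L₂ = 1.1825×10⁻⁵ m/K → total 4.2544×10⁻⁵ m/K
ΔT = g/(α₁L₁+α₂L₂) = 1.51×10⁻³ / 4.2544×10⁻⁵ = 35.493 K
T = 15.5 + 35.493 = 50.993 °C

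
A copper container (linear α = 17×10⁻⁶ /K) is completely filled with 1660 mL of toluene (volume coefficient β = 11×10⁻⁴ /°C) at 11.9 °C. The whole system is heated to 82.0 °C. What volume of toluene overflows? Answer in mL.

The container also expands: β_container ≈ 3α = 5.1×10⁻⁵ /K
Net overflow = V₀(β_liq − 3α_cont)ΔT
β − 3α = 1.10×10⁻³ − 5.1×10⁻⁵ = 1.049×10⁻³ /K; ΔT = 70.1 K
ΔV = 1660 × 1.049×10⁻³ × 70.1 = 122 mL

122 mL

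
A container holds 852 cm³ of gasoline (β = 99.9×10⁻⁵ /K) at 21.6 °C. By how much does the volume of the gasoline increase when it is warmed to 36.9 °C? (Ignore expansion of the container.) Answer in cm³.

|ΔT| = |36.9 − 21.6| = 15.3 K
ΔV = βV₀ΔT = (99.9×10⁻⁵)(852)(15.3) = 13.0 cm³

ΔV = 13.0 cm³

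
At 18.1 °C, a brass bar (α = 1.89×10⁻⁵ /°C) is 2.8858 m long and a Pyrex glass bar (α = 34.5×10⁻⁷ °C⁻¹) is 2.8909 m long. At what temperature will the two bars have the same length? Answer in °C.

L₁(1 + α₁ΔT) = L₂(1 + α₂ΔT) ⇒ ΔT = (L₂ − L₁)/(α₁L₁ − α₂L₂)
L₂ − L₁ = 2.8909 − 2.8858 = 5.10×10⁻³ m
α₁L₁ − α₂L₂ = 1.89×10⁻⁵×2.8858 − 34.5×10⁻⁷×2.8909 = 4.4568015×10⁻⁵ m/K
ΔT = 5.10×10⁻³ / 4.4568015×10⁻⁵ = 114.432 K
T = 18.1 + 114.432 = 132.532 °C

T = 132.5 °C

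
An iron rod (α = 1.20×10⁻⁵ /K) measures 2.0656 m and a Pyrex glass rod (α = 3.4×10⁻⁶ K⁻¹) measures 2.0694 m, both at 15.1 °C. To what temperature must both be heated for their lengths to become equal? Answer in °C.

T = 229.2 °C

L₁(1 + α₁ΔT) = L₂(1 + α₂ΔT) ⇒ ΔT = (L₂ − L₁)/(α₁L₁ − α₂L₂)
L₂ − L₁ = 2.0694 − 2.0656 = 3.80×10⁻³ m
α₁L₁ − α₂L₂ = 1.20×10⁻⁵×2.0656 − 3.4×10⁻⁶×2.0694 = 1.775124×10⁻⁵ m/K
ΔT = 3.80×10⁻³ / 1.775124×10⁻⁵ = 214.070 K
T = 15.1 + 214.070 = 229.170 °C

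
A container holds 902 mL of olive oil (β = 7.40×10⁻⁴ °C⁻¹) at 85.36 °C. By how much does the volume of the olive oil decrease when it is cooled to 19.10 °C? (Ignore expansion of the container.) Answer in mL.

|ΔT| = |19.10 − 85.36| = 66.26 K
ΔV = βV₀ΔT = (7.40×10⁻⁴)(902)(66.26) = 44.2 mL

ΔV = 44.2 mL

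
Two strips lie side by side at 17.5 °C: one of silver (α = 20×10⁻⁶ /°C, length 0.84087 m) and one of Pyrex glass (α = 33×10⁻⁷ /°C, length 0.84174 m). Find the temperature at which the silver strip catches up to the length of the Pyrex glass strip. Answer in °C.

T = 79.47 °C

Equal length when α₁L₁ΔT − α₂L₂ΔT = L₂ − L₁ = 8.70×10⁻⁴ m
α₁L₁ = 1.68174×10⁻⁵, α₂L₂ = 2.777742×10⁻⁶ → Δ(αL) = 1.4039658×10⁻⁵ m/K
ΔT = 8.70×10⁻⁴ / 1.4039658×10⁻⁵ = 61.9673 K, so T = 17.5 + 61.9673 = 79.4673 °C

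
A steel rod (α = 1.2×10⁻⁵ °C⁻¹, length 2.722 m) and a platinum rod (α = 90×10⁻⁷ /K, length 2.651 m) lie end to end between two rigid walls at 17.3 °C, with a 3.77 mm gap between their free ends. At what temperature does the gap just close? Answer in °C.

Gap closes when ΔL₁ + ΔL₂ = 3.77 mm = 3.77×10⁻³ m
(α₁L₁ + α₂L₂)ΔT = g
α₁L₁ + α₂L₂ = 1.2×10⁻⁵×2.722 + 90×10⁻⁷×2.651 = 5.6523×10⁻⁵ m/K
ΔT = 3.77×10⁻³ / 5.6523×10⁻⁵ = 66.699 K
T = 17.3 + 66.699 = 83.999 °C

T = 84.0 °C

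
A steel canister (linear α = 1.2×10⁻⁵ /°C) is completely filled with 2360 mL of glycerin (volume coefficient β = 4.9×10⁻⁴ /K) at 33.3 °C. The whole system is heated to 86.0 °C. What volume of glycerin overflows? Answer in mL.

The canister also expands: β_container ≈ 3α = 3.6×10⁻⁵ /K
Net overflow = V₀(β_liq − 3α_cont)ΔT
β − 3α = 4.90×10⁻⁴ − 3.6×10⁻⁵ = 4.54×10⁻⁴ /K; ΔT = 52.7 K
ΔV = 2360 × 4.54×10⁻⁴ × 52.7 = 56.5 mL

56.5 mL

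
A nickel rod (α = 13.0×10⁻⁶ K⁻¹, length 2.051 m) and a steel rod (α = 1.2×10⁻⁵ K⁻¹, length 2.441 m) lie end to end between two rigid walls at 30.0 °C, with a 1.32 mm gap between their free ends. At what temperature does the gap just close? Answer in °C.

T = 53.6 °C

α₁L₁ = 2.6663×10⁻⁵ m/K, α₂L₂ = 2.9292×10⁻⁵ m/K → total 5.5955×10⁻⁵ m/K
ΔT = g/(α₁L₁+α₂L₂) = 1.32×10⁻³ / 5.5955×10⁻⁵ = 23.590 K
T = 30.0 + 23.590 = 53.590 °C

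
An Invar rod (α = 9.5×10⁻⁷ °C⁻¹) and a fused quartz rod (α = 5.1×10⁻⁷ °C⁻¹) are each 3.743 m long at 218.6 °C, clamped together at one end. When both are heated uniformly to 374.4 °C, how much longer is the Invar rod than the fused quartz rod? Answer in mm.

0.257 mm

ΔT = 155.8 K
Invar: ΔL = 9.5×10⁻⁷ × 3.743 m × 155.8 = 5.5400×10⁻⁴ m = 0.55400 mm
fused quartz: ΔL = 5.1×10⁻⁷ × 3.743 m × 155.8 = 2.9741×10⁻⁴ m = 0.29741 mm
difference = 0.55400 − 0.29741 = 0.25659 mm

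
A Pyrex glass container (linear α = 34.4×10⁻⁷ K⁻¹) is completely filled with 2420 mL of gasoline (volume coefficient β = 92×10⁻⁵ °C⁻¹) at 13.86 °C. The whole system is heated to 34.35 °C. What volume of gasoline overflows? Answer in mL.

The container also expands: β_container ≈ 3α = 1.032×10⁻⁵ /K
Net overflow = V₀(β_liq − 3α_cont)ΔT
β − 3α = 9.20×10⁻⁴ − 1.032×10⁻⁵ = 9.0968×10⁻⁴ /K; ΔT = 20.49 K
ΔV = 2420 × 9.0968×10⁻⁴ × 20.49 = 45.1 mL

45.1 mL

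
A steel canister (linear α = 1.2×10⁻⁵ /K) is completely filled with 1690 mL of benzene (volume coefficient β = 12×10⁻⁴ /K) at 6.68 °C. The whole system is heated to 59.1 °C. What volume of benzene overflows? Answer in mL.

103 mL

The canister also expands: β_container ≈ 3α = 3.6×10⁻⁵ /K
Net overflow = V₀(β_liq − 3α_cont)ΔT
β − 3α = 1.20×10⁻³ − 3.6×10⁻⁵ = 1.164×10⁻³ /K; ΔT = 52.42 K
ΔV = 1690 × 1.164×10⁻³ × 52.42 = 103 mL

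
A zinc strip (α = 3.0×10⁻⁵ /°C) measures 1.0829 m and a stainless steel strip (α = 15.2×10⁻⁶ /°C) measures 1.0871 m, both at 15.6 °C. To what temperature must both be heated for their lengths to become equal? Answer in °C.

L₁(1 + α₁ΔT) = L₂(1 + α₂ΔT) ⇒ ΔT = (L₂ − L₁)/(α₁L₁ − α₂L₂)
L₂ − L₁ = 1.0871 − 1.0829 = 4.20×10⁻³ m
α₁L₁ − α₂L₂ = 3.0×10⁻⁵×1.0829 − 15.2×10⁻⁶×1.0871 = 1.596308×10⁻⁵ m/K
ΔT = 4.20×10⁻³ / 1.596308×10⁻⁵ = 263.107 K
T = 15.6 + 263.107 = 278.707 °C

T = 278.7 °C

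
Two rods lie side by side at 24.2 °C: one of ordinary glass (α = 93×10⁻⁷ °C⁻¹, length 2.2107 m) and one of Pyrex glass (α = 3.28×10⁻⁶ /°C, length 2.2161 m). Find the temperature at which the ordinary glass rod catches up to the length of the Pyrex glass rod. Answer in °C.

T = 430.5 °C

L₁(1 + α₁ΔT) = L₂(1 + α₂ΔT) ⇒ ΔT = (L₂ − L₁)/(α₁L₁ − α₂L₂)
L₂ − L₁ = 2.2161 − 2.2107 = 5.40×10⁻³ m
α₁L₁ − α₂L₂ = 93×10⁻⁷×2.2107 − 3.28×10⁻⁶×2.2161 = 1.3290702×10⁻⁵ m/K
ΔT = 5.40×10⁻³ / 1.3290702×10⁻⁵ = 406.299 K
T = 24.2 + 406.299 = 430.499 °C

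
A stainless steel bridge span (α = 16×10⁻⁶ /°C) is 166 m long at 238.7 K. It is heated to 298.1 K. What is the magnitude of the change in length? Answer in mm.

ΔL = 158 mm

|ΔT| = |298.1 − 238.7| = 59.4 K
ΔL = αL₀ΔT = (16×10⁻⁶)(166)(59.4) = 1.58×10⁻¹ m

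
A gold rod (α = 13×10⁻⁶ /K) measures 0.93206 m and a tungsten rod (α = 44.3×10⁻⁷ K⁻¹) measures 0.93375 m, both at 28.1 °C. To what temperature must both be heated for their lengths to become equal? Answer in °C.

T = 239.9 °C

L₁(1 + α₁ΔT) = L₂(1 + α₂ΔT) ⇒ ΔT = (L₂ − L₁)/(α₁L₁ − α₂L₂)
L₂ − L₁ = 0.93375 − 0.93206 = 1.69×10⁻³ m
α₁L₁ − α₂L₂ = 13×10⁻⁶×0.93206 − 44.3×10⁻⁷×0.93375 = 7.9802675×10⁻⁶ m/K
ΔT = 1.69×10⁻³ / 7.9802675×10⁻⁶ = 211.772 K
T = 28.1 + 211.772 = 239.872 °C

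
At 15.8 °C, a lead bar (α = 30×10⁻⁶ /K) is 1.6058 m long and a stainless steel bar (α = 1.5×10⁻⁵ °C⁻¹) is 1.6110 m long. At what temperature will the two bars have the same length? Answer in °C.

Equal length when α₁L₁ΔT − α₂L₂ΔT = L₂ − L₁ = 5.20×10⁻³ m
α₁L₁ = 4.8174×10⁻⁵, α₂L₂ = 2.4165×10⁻⁵ → Δ(αL) = 2.4009×10⁻⁵ m/K
ΔT = 5.20×10⁻³ / 2.4009×10⁻⁵ = 216.585 K, so T = 15.8 + 216.585 = 232.385 °C

T = 232.4 °C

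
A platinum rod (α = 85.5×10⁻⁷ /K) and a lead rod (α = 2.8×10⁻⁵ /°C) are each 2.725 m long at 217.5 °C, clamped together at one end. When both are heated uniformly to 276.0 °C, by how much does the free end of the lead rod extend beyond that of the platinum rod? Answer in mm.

3.10 mm

ΔT = 58.5 K
platinum: ΔL = 85.5×10⁻⁷ × 2.725 m × 58.5 = 1.3630×10⁻³ m = 1.3630 mm
lead: ΔL = 2.8×10⁻⁵ × 2.725 m × 58.5 = 4.4636×10⁻³ m = 4.4636 mm
difference = 4.4636 − 1.3630 = 3.1006 mm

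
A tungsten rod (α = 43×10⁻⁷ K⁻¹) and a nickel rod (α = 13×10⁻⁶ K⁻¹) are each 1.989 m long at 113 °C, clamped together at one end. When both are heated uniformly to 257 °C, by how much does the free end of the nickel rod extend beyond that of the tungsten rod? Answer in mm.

ΔT = 144 K
tungsten: ΔL = 43×10⁻⁷ × 1.989 m × 144 = 1.2316×10⁻³ m = 1.2316 mm
nickel: ΔL = 13×10⁻⁶ × 1.989 m × 144 = 3.7234×10⁻³ m = 3.7234 mm
difference = 3.7234 − 1.2316 = 2.4918 mm

2.49 mm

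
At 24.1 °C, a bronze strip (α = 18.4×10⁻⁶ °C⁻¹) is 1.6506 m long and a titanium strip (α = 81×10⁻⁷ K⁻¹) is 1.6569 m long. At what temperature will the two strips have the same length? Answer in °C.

L₁(1 + α₁ΔT) = L₂(1 + α₂ΔT) ⇒ ΔT = (L₂ − L₁)/(α₁L₁ − α₂L₂)
L₂ − L₁ = 1.6569 − 1.6506 = 6.30×10⁻³ m
α₁L₁ − α₂L₂ = 18.4×10⁻⁶×1.6506 − 81×10⁻⁷×1.6569 = 1.695015×10⁻⁵ m/K
ΔT = 6.30×10⁻³ / 1.695015×10⁻⁵ = 371.678 K
T = 24.1 + 371.678 = 395.778 °C

T = 395.8 °C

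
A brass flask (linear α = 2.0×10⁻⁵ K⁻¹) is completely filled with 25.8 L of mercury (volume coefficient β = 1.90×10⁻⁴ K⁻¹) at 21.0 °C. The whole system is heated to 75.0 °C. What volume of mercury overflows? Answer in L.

0.181 L

The flask also expands: β_container ≈ 3α = 6.0×10⁻⁵ /K
Net overflow = V₀(β_liq − 3α_cont)ΔT
β − 3α = 1.90×10⁻⁴ − 6.0×10⁻⁵ = 1.30×10⁻⁴ /K; ΔT = 54.0 K
ΔV = 25.8 × 1.30×10⁻⁴ × 54.0 = 0.181 L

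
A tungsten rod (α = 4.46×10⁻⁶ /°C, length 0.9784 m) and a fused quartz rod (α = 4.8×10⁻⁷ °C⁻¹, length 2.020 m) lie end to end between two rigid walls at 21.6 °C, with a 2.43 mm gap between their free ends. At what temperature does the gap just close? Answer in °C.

Gap closes when ΔL₁ + ΔL₂ = 2.43 mm = 2.43×10⁻³ m
(α₁L₁ + α₂L₂)ΔT = g
α₁L₁ + α₂L₂ = 4.46×10⁻⁶×0.9784 + 4.8×10⁻⁷×2.020 = 5.333264×10⁻⁶ m/K
ΔT = 2.43×10⁻³ / 5.333264×10⁻⁶ = 455.63 K
T = 21.6 + 455.63 = 477.23 °C

T = 477 °C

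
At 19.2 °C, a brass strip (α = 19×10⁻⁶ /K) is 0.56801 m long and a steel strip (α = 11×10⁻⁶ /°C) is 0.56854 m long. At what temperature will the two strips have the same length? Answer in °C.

T = 136.0 °C

L₁(1 + α₁ΔT) = L₂(1 + α₂ΔT) ⇒ ΔT = (L₂ − L₁)/(α₁L₁ − α₂L₂)
L₂ − L₁ = 0.56854 − 0.56801 = 5.30×10⁻⁴ m
α₁L₁ − α₂L₂ = 19×10⁻⁶×0.56801 − 11×10⁻⁶×0.56854 = 4.53825×10⁻⁶ m/K
ΔT = 5.30×10⁻⁴ / 4.53825×10⁻⁶ = 116.785 K
T = 19.2 + 116.785 = 135.985 °C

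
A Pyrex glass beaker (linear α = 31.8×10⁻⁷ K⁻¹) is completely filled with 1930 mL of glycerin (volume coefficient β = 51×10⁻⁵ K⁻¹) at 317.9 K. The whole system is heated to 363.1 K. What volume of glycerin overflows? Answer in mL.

43.7 mL

The beaker also expands: β_container ≈ 3α = 9.54×10⁻⁶ /K
Net overflow = V₀(β_liq − 3α_cont)ΔT
β − 3α = 5.10×10⁻⁴ − 9.54×10⁻⁶ = 5.0046×10⁻⁴ /K; ΔT = 45.2 K
ΔV = 1930 × 5.0046×10⁻⁴ × 45.2 = 43.7 mL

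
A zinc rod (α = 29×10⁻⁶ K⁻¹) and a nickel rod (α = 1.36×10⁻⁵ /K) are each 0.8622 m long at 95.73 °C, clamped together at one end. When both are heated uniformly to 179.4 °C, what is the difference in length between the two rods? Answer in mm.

ΔT = 83.67 K
zinc: ΔL = 29×10⁻⁶ × 0.8622 m × 83.67 = 2.0921×10⁻³ m = 2.0921 mm
nickel: ΔL = 1.36×10⁻⁵ × 0.8622 m × 83.67 = 9.8111×10⁻⁴ m = 0.98111 mm
difference = 2.0921 − 0.98111 = 1.11099 mm

1.11 mm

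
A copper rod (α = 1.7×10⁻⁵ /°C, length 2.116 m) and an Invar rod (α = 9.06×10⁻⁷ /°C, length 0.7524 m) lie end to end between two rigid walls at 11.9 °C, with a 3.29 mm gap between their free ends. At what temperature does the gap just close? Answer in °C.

T = 102 °C

Gap closes when ΔL₁ + ΔL₂ = 3.29 mm = 3.29×10⁻³ m
(α₁L₁ + α₂L₂)ΔT = g
α₁L₁ + α₂L₂ = 1.7×10⁻⁵×2.116 + 9.06×10⁻⁷×0.7524 = 3.66536744×10⁻⁵ m/K
ΔT = 3.29×10⁻³ / 3.66536744×10⁻⁵ = 89.76 K
T = 11.9 + 89.76 = 101.66 °C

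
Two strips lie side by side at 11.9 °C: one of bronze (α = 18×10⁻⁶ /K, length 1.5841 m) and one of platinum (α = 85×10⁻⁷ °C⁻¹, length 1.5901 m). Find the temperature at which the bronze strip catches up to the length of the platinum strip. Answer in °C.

T = 412.0 °C

Equal length when α₁L₁ΔT − α₂L₂ΔT = L₂ − L₁ = 6.00×10⁻³ m
α₁L₁ = 2.85138×10⁻⁵, α₂L₂ = 1.351585×10⁻⁵ → Δ(αL) = 1.499795×10⁻⁵ m/K
ΔT = 6.00×10⁻³ / 1.499795×10⁻⁵ = 400.055 K, so T = 11.9 + 400.055 = 411.955 °C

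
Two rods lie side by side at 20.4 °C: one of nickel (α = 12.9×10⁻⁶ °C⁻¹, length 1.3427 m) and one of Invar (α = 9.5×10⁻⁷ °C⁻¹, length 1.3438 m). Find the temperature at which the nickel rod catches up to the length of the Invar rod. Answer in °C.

L₁(1 + α₁ΔT) = L₂(1 + α₂ΔT) ⇒ ΔT = (L₂ − L₁)/(α₁L₁ − α₂L₂)
L₂ − L₁ = 1.3438 − 1.3427 = 1.10×10⁻³ m
α₁L₁ − α₂L₂ = 12.9×10⁻⁶×1.3427 − 9.5×10⁻⁷×1.3438 = 1.604422×10⁻⁵ m/K
ΔT = 1.10×10⁻³ / 1.604422×10⁻⁵ = 68.5605 K
T = 20.4 + 68.5605 = 88.9605 °C

T = 88.96 °C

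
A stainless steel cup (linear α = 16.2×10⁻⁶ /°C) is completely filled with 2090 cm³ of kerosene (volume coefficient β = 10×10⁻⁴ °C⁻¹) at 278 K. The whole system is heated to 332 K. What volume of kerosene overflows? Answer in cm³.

107 cm³

The cup also expands: β_container ≈ 3α = 4.86×10⁻⁵ /K
Net overflow = V₀(β_liq − 3α_cont)ΔT
β − 3α = 1.00×10⁻³ − 4.86×10⁻⁵ = 9.514×10⁻⁴ /K; ΔT = 54 K
ΔV = 2090 × 9.514×10⁻⁴ × 54 = 107 cm³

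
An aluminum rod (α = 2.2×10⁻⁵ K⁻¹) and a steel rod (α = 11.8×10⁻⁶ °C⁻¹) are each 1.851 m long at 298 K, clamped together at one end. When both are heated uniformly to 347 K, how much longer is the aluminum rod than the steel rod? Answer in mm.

0.925 mm

ΔT = 49 K
aluminum: ΔL = 2.2×10⁻⁵ × 1.851 m × 49 = 1.9954×10⁻³ m = 1.9954 mm
steel: ΔL = 11.8×10⁻⁶ × 1.851 m × 49 = 1.0702×10⁻³ m = 1.0702 mm
difference = 1.9954 − 1.0702 = 0.9252 mm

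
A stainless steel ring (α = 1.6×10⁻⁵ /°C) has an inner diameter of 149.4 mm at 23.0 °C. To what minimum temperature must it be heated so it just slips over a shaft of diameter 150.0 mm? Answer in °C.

Required Δd = 150.0 − 149.4 = 0.6 mm
Δd = αd₀ΔT ⇒ ΔT = Δd/(αd₀) = 0.6 / (1.6×10⁻⁵ × 149.4) = 251.00 K
T_min = 23.0 + 251.00 = 274.00 °C

T = 274 °C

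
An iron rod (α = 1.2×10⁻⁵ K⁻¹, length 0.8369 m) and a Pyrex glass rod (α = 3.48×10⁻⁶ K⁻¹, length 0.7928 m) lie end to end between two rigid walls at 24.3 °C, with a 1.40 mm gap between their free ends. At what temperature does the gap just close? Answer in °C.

Gap closes when ΔL₁ + ΔL₂ = 1.40 mm = 1.40×10⁻³ m
(α₁L₁ + α₂L₂)ΔT = g
α₁L₁ + α₂L₂ = 1.2×10⁻⁵×0.8369 + 3.48×10⁻⁶×0.7928 = 1.2801744×10⁻⁵ m/K
ΔT = 1.40×10⁻³ / 1.2801744×10⁻⁵ = 109.36 K
T = 24.3 + 109.36 = 133.66 °C

T = 134 °C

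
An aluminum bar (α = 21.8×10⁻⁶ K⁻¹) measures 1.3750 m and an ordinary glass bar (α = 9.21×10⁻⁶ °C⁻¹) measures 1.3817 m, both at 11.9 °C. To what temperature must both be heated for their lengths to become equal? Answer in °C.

L₁(1 + α₁ΔT) = L₂(1 + α₂ΔT) ⇒ ΔT = (L₂ − L₁)/(α₁L₁ − α₂L₂)
L₂ − L₁ = 1.3817 − 1.3750 = 6.70×10⁻³ m
α₁L₁ − α₂L₂ = 21.8×10⁻⁶×1.3750 − 9.21×10⁻⁶×1.3817 = 1.7249543×10⁻⁵ m/K
ΔT = 6.70×10⁻³ / 1.7249543×10⁻⁵ = 388.416 K
T = 11.9 + 388.416 = 400.316 °C

T = 400.3 °C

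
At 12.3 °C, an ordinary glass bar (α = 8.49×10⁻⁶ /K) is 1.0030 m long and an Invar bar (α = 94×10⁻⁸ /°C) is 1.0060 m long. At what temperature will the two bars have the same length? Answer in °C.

Equal length when α₁L₁ΔT − α₂L₂ΔT = L₂ − L₁ = 3.00×10⁻³ m
α₁L₁ = 8.51547×10⁻⁶, α₂L₂ = 9.4564×10⁻⁷ → Δ(αL) = 7.56983×10⁻⁶ m/K
ΔT = 3.00×10⁻³ / 7.56983×10⁻⁶ = 396.310 K, so T = 12.3 + 396.310 = 408.610 °C

T = 408.6 °C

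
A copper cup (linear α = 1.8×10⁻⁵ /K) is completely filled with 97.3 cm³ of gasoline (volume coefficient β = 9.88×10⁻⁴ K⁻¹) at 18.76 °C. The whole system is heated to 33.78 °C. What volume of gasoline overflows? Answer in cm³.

1.36 cm³

The cup also expands: β_container ≈ 3α = 5.4×10⁻⁵ /K
Net overflow = V₀(β_liq − 3α_cont)ΔT
β − 3α = 9.88×10⁻⁴ − 5.4×10⁻⁵ = 9.34×10⁻⁴ /K; ΔT = 15.02 K
ΔV = 97.3 × 9.34×10⁻⁴ × 15.02 = 1.36 cm³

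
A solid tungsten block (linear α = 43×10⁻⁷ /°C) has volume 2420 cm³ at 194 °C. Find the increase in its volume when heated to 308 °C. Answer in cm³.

ΔV = 3.56 cm³

Isotropic solid: β ≈ 3α = 1.3×10⁻⁵ /K; ΔT = 114 K
ΔV = 3αV₀ΔT = 3(43×10⁻⁷)(2420)(114) = 3.56 cm³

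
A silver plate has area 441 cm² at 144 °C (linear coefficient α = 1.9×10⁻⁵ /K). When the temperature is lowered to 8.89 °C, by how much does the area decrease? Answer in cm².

ΔA = 2.26 cm²

Area coefficient ≈ 2α; |ΔT| = 135.11 K
ΔA = 2αA₀ΔT = 2(1.9×10⁻⁵)(441)(135.11) = 2.26 cm²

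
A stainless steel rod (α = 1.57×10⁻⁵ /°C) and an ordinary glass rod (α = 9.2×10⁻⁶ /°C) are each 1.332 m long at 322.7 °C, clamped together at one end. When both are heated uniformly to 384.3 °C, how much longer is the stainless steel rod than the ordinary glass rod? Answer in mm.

0.533 mm

ΔT = 61.6 K
stainless steel: ΔL = 1.57×10⁻⁵ × 1.332 m × 61.6 = 1.2882×10⁻³ m = 1.2882 mm
ordinary glass: ΔL = 9.2×10⁻⁶ × 1.332 m × 61.6 = 7.5487×10⁻⁴ m = 0.75487 mm
difference = 1.2882 − 0.75487 = 0.53333 mm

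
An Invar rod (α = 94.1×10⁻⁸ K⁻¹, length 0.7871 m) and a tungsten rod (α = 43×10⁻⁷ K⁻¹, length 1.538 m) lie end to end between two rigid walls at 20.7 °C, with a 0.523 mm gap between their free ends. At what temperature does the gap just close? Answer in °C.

T = 91.8 °C

α₁L₁ = 7.406611×10⁻⁷ m/K, α₂L₂ = 6.6134×10⁻⁶ m/K → total 7.3540611×10⁻⁶ m/K
ΔT = g/(α₁L₁+α₂L₂) = 5.23×10⁻⁴ / 7.3540611×10⁻⁶ = 71.117 K
T = 20.7 + 71.117 = 91.817 °C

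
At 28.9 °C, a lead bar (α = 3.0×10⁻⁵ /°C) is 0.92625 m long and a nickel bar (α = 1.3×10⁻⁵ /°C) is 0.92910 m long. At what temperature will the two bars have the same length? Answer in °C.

L₁(1 + α₁ΔT) = L₂(1 + α₂ΔT) ⇒ ΔT = (L₂ − L₁)/(α₁L₁ − α₂L₂)
L₂ − L₁ = 0.92910 − 0.92625 = 2.85×10⁻³ m
α₁L₁ − α₂L₂ = 3.0×10⁻⁵×0.92625 − 1.3×10⁻⁵×0.92910 = 1.57092×10⁻⁵ m/K
ΔT = 2.85×10⁻³ / 1.57092×10⁻⁵ = 181.422 K
T = 28.9 + 181.422 = 210.322 °C

T = 210.3 °C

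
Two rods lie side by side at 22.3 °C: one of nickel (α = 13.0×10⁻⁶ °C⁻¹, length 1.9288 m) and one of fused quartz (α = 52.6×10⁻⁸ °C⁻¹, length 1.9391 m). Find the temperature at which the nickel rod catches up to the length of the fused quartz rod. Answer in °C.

Equal length when α₁L₁ΔT − α₂L₂ΔT = L₂ − L₁ = 1.03×10⁻² m
α₁L₁ = 2.50744×10⁻⁵, α₂L₂ = 1.0199666×10⁻⁶ → Δ(αL) = 2.40544334×10⁻⁵ m/K
ΔT = 1.03×10⁻² / 2.40544334×10⁻⁵ = 428.195 K, so T = 22.3 + 428.195 = 450.495 °C

T = 450.5 °C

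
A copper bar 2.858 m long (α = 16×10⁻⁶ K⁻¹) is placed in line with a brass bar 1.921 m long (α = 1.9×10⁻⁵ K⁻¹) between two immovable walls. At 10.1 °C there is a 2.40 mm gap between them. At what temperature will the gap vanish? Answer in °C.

α₁L₁ = 4.5728×10⁻⁵ m/K, α₂L₂ = 3.6499×10⁻⁵ m/K → total 8.2227×10⁻⁵ m/K
ΔT = g/(α₁L₁+α₂L₂) = 2.40×10⁻³ / 8.2227×10⁻⁵ = 29.187 K
T = 10.1 + 29.187 = 39.287 °C

T = 39.3 °C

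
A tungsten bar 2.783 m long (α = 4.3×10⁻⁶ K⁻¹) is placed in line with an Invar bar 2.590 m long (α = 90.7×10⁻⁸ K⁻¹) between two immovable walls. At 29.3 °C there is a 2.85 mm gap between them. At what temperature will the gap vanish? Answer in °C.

T = 228 °C

α₁L₁ = 1.19669×10⁻⁵ m/K, α₂L₂ = 2.34913×10⁻⁶ m/K → total 1.431603×10⁻⁵ m/K
ΔT = g/(α₁L₁+α₂L₂) = 2.85×10⁻³ / 1.431603×10⁻⁵ = 199.08 K
T = 29.3 + 199.08 = 228.38 °C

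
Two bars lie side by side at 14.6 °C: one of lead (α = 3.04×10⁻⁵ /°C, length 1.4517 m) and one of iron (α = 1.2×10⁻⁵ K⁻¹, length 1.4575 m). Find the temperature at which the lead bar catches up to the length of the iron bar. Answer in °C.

L₁(1 + α₁ΔT) = L₂(1 + α₂ΔT) ⇒ ΔT = (L₂ − L₁)/(α₁L₁ − α₂L₂)
L₂ − L₁ = 1.4575 − 1.4517 = 5.80×10⁻³ m
α₁L₁ − α₂L₂ = 3.04×10⁻⁵×1.4517 − 1.2×10⁻⁵×1.4575 = 2.664168×10⁻⁵ m/K
ΔT = 5.80×10⁻³ / 2.664168×10⁻⁵ = 217.704 K
T = 14.6 + 217.704 = 232.304 °C

T = 232.3 °C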